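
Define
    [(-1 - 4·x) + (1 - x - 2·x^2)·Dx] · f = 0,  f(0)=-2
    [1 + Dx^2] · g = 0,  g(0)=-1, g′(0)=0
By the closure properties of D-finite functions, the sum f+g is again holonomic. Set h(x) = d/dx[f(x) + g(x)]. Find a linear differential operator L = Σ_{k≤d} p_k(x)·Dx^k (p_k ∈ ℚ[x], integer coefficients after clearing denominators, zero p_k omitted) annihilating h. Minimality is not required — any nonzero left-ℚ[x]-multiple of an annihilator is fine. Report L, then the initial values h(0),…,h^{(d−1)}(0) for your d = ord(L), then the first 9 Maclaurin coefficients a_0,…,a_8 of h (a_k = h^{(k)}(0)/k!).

f: a_k = -2, -2, -6, -10, -22, -42, -86, -170, -342, …
g: a_k = -1, 0, 1/2, 0, -1/24, 0, 1/720, 0, -1/40320, …
f+g: L₀ = lclm(L_f,L_g), ord ≤ 1+2.
h₀' ⇒ L via d/dx closure of L₀.
L = (270 + 1200·x + 2862·x^2 + 1860·x^3 + 1920·x^4 + 144·x^5 + 96·x^6) + (-31 - 115·x + 75·x^2 + 241·x^3 + 430·x^4 + 372·x^5 + 56·x^6 + 32·x^7)·Dx + (270 + 1200·x + 2862·x^2 + 1860·x^3 + 1920·x^4 + 144·x^5 + 96·x^6)·Dx^2 + (-31 - 115·x + 75·x^2 + 241·x^3 + 430·x^4 + 372·x^5 + 56·x^6 + 32·x^7)·Dx^3  (order 3).
h: a_k = -2, -11, -30, -529/6, -210, -61919/120, -1190, -13789441/5040, -6138, …
ICs: h(0) = -2, h′(0) = -11, h′′(0) = -60.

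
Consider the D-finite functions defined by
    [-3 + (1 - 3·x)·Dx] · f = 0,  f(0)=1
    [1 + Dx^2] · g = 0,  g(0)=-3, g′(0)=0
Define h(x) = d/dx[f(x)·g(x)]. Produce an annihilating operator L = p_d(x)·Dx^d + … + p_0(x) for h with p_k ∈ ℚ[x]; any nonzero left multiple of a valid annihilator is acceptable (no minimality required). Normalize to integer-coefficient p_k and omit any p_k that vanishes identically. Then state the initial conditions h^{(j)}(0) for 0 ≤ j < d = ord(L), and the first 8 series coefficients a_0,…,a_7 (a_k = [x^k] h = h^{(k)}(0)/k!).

L = (-17 - 6·x + 9·x^2) + (-6 + 18·x)·Dx + (1 - 6·x + 9·x^2)·Dx^2  (order 2).
h: a_k = -9, -51, -459/2, -1837/2, -27555/8, -495989/40, -3471923/80, -249978457/1680, …
ICs: h(0) = -9, h′(0) = -51.

f: a_k = 1, 3, 9, 27, 81, 243, 729, 2187, …
g: a_k = -3, 0, 3/2, 0, -1/8, 0, 1/240, 0, …
f·g: L₀ = L_f ⊗_s L_g, ord ≤ 1·2.
h₀' ⇒ L via d/dx closure of L₀.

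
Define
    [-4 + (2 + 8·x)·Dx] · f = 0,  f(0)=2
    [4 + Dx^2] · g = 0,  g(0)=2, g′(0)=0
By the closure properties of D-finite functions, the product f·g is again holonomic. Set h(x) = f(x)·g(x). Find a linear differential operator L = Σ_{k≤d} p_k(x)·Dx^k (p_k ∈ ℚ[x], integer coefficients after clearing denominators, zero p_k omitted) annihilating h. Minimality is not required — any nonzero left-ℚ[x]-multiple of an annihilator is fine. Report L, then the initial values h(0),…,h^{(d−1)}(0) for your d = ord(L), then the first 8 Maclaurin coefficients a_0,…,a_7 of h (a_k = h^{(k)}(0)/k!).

f: a_k = 2, 4, -4, 8, -20, 56, -168, 528, …
g: a_k = 2, 0, -4, 0, 4/3, 0, -8/45, 0, …
f·g: L₀ = L_f ⊗_s L_g, ord ≤ 1·2.
L = (16 + 32·x + 64·x^2) + (-4 - 16·x)·Dx + (1 + 8·x + 16·x^2)·Dx^2  (order 2).
h: a_k = 4, 8, -16, 0, -64/3, 256/3, -11776/45, 37888/45, …
ICs: h(0) = 4, h′(0) = 8.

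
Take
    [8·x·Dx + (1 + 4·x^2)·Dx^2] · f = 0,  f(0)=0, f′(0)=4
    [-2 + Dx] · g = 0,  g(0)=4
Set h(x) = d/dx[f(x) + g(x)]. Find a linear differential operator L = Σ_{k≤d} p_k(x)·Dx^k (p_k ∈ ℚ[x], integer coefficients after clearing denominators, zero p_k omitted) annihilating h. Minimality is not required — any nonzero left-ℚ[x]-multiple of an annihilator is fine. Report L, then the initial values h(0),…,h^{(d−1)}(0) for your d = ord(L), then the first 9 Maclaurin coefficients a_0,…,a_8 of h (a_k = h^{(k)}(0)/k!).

L = (8 - 32·x - 32·x^2) + (-6 + 12·x + 8·x^2 - 16·x^3)·Dx + (1 + 2·x + 4·x^2 + 8·x^3)·Dx^2  (order 2).
h: a_k = 12, 16, 0, 32/3, 208/3, 32/15, -11488/45, 64/315, 322576/315, …
ICs: h(0) = 12, h′(0) = 16.

f: a_k = 0, 4, 0, -16/3, 0, 64/5, 0, -256/7, 0, …
g: a_k = 4, 8, 8, 16/3, 8/3, 16/15, 16/45, 32/315, 8/315, …
h₀=f+g: left-lcm gives L₀, ord ≤ 3.
Differentiate: ansatz ord ≤ ord L₀ ⇒ L.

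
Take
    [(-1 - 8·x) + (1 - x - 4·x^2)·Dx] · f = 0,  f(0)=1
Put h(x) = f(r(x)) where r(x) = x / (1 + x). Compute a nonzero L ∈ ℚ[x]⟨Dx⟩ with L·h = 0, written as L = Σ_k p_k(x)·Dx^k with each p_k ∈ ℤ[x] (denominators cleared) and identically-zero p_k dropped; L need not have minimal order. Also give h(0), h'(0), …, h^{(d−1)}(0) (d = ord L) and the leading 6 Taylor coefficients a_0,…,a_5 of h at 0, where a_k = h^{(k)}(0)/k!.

L = (1 + 9·x) + (-1 - 2·x + 3·x^2 + 4·x^3)·Dx  (order 1).
h: a_k = 1, 1, 4, 0, 16, -16, …
ICs: h(0) = 1.

f: a_k = 1, 1, 5, 9, 29, 65, …
L₀ from L_f via x↦r, Dx↦r'^{-1}Dx.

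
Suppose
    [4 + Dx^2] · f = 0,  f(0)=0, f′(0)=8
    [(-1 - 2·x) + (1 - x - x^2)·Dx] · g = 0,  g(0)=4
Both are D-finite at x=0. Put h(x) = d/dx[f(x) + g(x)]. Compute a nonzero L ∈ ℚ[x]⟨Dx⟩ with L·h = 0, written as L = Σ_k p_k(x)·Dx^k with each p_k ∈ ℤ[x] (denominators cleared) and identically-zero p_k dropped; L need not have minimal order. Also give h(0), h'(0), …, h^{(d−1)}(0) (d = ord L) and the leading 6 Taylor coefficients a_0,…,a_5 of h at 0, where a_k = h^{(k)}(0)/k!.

f: a_k = 0, 8, 0, -16/3, 0, 16/15, …
g: a_k = 4, 4, 8, 12, 20, 32, …
Weyl lclm of L_f,L_g ⇒ L₀ (ord ≤ 3).
Derive L from L₀ (diff closure).
L = (272 + 704·x + 880·x^2 + 400·x^3 + 320·x^4 + 144·x^5 + 48·x^6) + (-44 - 52·x + 108·x^2 + 80·x^3 + 40·x^4 + 72·x^5 + 56·x^6 + 16·x^7)·Dx + (68 + 176·x + 220·x^2 + 100·x^3 + 80·x^4 + 36·x^5 + 12·x^6)·Dx^2 + (-11 - 13·x + 27·x^2 + 20·x^3 + 10·x^4 + 18·x^5 + 14·x^6 + 4·x^7)·Dx^3  (order 3).
h: a_k = 12, 16, 20, 80, 496/3, 312, …
ICs: h(0) = 12, h′(0) = 16, h′′(0) = 40.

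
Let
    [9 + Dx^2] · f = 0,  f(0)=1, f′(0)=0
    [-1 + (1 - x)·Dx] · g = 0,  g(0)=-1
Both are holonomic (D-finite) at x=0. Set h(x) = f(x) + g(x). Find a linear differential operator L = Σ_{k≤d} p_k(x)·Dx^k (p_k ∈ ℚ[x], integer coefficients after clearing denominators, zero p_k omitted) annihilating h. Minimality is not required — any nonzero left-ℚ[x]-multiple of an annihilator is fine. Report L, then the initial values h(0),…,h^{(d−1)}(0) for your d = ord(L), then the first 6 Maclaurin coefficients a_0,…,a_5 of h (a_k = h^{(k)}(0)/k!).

L = (-135 + 162·x - 81·x^2) + (99 - 261·x + 243·x^2 - 81·x^3)·Dx + (-15 + 18·x - 9·x^2)·Dx^2 + (11 - 29·x + 27·x^2 - 9·x^3)·Dx^3  (order 3).
h: a_k = 0, -1, -11/2, -1, 19/8, -1, …
ICs: h(0) = 0, h′(0) = -1, h′′(0) = -11.

f: a_k = 1, 0, -9/2, 0, 27/8, 0, …
g: a_k = -1, -1, -1, -1, -1, -1, …
L₀ := lclm(L_f,L_g); ord L₀ ≤ 2+1.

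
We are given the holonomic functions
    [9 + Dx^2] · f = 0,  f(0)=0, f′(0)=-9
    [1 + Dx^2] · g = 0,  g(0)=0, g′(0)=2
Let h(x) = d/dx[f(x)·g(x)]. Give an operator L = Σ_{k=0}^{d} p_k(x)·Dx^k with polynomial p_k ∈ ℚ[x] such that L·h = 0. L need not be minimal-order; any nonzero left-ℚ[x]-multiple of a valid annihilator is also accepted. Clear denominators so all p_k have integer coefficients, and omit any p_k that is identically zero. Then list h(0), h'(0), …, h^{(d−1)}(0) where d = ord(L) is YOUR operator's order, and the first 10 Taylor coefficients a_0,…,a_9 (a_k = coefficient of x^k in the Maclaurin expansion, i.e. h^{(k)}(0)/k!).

f: a_k = 0, -9, 0, 27/2, 0, -243/40, 0, 729/560, 0, -729/4480, …
g: a_k = 0, 2, 0, -1/3, 0, 1/60, 0, -1/2520, 0, 1/181440, …
f·g: L₀ = L_f ⊗_s L_g, ord ≤ 2·2.
Derive L from L₀ (diff closure).
L = 64 + 20·Dx^2 + Dx^4  (order 4).
h: a_k = 0, -36, 0, 120, 0, -504/5, 0, 272/7, 0, -2728/315, …
ICs: h(0) = 0, h′(0) = -36, h′′(0) = 0, h′′′(0) = 720.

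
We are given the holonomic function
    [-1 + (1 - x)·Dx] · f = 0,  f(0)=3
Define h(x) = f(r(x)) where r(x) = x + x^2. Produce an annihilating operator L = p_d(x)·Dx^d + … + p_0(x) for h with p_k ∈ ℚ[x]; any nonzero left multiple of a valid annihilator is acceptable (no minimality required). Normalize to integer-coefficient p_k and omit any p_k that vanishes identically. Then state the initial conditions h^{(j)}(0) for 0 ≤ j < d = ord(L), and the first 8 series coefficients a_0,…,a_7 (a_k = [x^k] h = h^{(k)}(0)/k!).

L = (1 + 2·x) + (-1 + x + x^2)·Dx  (order 1).
h: a_k = 3, 3, 6, 9, 15, 24, 39, 63, …
ICs: h(0) = 3.

f: a_k = 3, 3, 3, 3, 3, 3, 3, 3, …
L₀ from L_f via x↦r, Dx↦r'^{-1}Dx.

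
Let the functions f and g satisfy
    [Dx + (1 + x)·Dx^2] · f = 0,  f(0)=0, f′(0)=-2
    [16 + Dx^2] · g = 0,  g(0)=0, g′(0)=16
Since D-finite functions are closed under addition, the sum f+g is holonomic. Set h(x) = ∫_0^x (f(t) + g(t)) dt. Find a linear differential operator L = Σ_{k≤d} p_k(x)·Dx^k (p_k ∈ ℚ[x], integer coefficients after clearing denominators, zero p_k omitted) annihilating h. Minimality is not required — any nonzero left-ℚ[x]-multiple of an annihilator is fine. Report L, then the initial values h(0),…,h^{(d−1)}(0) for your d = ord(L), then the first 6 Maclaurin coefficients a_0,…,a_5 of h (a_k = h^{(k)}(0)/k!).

f: a_k = 0, -2, 1, -2/3, 1/2, -2/5, …
g: a_k = 0, 16, 0, -128/3, 0, 512/15, …
f+g: L₀ = lclm(L_f,L_g), ord ≤ 2+2.
Integrate: L := L₀·Dx.
L = (176 + 256·x + 128·x^2)·Dx^2 + (144 + 400·x + 384·x^2 + 128·x^3)·Dx^3 + (11 + 16·x + 8·x^2)·Dx^4 + (9 + 25·x + 24·x^2 + 8·x^3)·Dx^5  (order 5).
h: a_k = 0, 0, 7, 1/3, -65/6, 1/10, …
ICs: h(0) = 0, h′(0) = 0, h′′(0) = 14, h′′′(0) = 2, h′′′′(0) = -260.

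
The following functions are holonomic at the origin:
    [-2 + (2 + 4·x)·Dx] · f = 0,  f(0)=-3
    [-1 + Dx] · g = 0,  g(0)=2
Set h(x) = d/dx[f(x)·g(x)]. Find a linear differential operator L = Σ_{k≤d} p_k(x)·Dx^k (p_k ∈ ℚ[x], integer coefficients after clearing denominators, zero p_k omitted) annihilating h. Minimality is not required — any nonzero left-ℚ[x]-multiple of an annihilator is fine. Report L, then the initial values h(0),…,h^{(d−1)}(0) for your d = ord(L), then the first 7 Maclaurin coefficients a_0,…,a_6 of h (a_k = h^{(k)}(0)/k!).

L = (1 + 4·x + 2·x^2) + (-1 - 3·x - 2·x^2)·Dx  (order 1).
h: a_k = -12, -12, -12, 4, -14, 122/5, -694/15, …
ICs: h(0) = -12.

f: a_k = -3, -3, 3/2, -3/2, 15/8, -21/8, 63/16, …
g: a_k = 2, 2, 1, 1/3, 1/12, 1/60, 1/360, …
h₀=f·g: eliminate ⇒ L₀, order ≤ 1·1.
Differentiate: ansatz ord ≤ ord L₀ ⇒ L.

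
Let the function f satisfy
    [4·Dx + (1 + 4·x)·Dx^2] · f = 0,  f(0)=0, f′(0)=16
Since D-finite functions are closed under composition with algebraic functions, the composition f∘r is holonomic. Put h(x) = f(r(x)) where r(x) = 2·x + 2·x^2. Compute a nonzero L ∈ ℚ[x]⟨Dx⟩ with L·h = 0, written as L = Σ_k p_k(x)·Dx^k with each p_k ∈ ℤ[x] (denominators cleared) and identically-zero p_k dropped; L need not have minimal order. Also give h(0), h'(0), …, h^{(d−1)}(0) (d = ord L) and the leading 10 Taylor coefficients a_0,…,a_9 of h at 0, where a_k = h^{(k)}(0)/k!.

f: a_k = 0, 16, -32, 256/3, -256, 4096/5, -8192/3, 65536/7, -32768, 1048576/9, …
Substitute x→r, Dx→(1/r')Dx; clear ⇒ L₀.
L = (6 + 16·x + 16·x^2)·Dx + (1 + 10·x + 24·x^2 + 16·x^3)·Dx^2  (order 2).
h: a_k = 0, 32, -96, 1280/3, -2176, 59392/5, -67584, 2768896/7, -2363392, 129105920/9, …
ICs: h(0) = 0, h′(0) = 32.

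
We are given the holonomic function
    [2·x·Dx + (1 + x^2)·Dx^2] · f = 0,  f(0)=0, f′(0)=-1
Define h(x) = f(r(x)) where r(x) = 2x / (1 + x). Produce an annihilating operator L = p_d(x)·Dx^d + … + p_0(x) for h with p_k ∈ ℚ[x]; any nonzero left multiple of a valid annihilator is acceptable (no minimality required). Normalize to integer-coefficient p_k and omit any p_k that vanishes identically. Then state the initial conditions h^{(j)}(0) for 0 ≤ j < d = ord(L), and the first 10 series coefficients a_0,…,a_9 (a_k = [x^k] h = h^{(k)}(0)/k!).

L = (2 + 10·x)·Dx + (1 + 2·x + 5·x^2)·Dx^2  (order 2).
h: a_k = 0, -2, 2, 2/3, -6, 38/5, 22/3, -278/7, 42, 718/9, …
ICs: h(0) = 0, h′(0) = -2.

f: a_k = 0, -1, 0, 1/3, 0, -1/5, 0, 1/7, 0, -1/9, …
Change of var in L_f (x↦r) gives L₀.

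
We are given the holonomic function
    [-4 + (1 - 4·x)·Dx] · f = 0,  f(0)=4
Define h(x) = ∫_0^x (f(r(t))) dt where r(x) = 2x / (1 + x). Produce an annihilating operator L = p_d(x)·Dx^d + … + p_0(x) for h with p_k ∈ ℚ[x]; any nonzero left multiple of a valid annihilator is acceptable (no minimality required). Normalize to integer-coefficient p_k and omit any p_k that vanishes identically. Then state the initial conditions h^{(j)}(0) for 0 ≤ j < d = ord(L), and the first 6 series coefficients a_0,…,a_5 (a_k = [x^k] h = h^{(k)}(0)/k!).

f: a_k = 4, 16, 64, 256, 1024, 4096, …
h₀=f(r): pull back L_f along r ⇒ L₀.
∫: right-multiply L₀ by Dx.
L = 8·Dx + (-1 + 6·x + 7·x^2)·Dx^2  (order 2).
h: a_k = 0, 4, 16, 224/3, 392, 10976/5, …
ICs: h(0) = 0, h′(0) = 4.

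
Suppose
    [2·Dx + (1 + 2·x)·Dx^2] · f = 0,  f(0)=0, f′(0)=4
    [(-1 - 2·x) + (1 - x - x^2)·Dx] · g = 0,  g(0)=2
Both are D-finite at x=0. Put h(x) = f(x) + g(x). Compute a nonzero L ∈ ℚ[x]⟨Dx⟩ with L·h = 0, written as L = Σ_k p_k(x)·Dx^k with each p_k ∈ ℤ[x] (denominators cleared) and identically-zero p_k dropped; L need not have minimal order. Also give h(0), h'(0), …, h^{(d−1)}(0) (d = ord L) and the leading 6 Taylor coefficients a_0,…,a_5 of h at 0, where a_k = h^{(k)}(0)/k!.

f: a_k = 0, 4, -4, 16/3, -8, 64/5, …
g: a_k = 2, 2, 4, 6, 10, 16, …
f+g: L₀ = lclm(L_f,L_g), ord ≤ 2+1.
L = (-34 - 92·x - 116·x^2 - 48·x^3 - 24·x^4)·Dx + (-5 - 60·x - 170·x^2 - 180·x^3 - 100·x^4 - 40·x^5)·Dx^2 + (3 + 11·x + 5·x^2 - 20·x^3 - 30·x^4 - 24·x^5 - 8·x^6)·Dx^3  (order 3).
h: a_k = 2, 6, 0, 34/3, 2, 144/5, …
ICs: h(0) = 2, h′(0) = 6, h′′(0) = 0.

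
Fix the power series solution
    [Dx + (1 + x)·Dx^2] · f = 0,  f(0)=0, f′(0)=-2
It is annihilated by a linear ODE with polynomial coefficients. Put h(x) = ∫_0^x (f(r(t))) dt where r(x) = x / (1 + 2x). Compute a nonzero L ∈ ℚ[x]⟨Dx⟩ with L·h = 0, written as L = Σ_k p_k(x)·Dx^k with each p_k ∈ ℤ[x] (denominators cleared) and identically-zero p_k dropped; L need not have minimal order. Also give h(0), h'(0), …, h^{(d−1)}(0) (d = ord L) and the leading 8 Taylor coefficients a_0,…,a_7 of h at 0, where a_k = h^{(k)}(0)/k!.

L = (5 + 12·x)·Dx^2 + (1 + 5·x + 6·x^2)·Dx^3  (order 3).
h: a_k = 0, 0, -1, 5/3, -19/6, 13/2, -211/15, 95/3, …
ICs: h(0) = 0, h′(0) = 0, h′′(0) = -2.

f: a_k = 0, -2, 1, -2/3, 1/2, -2/5, 1/3, -2/7, …
Substitute x→r, Dx→(1/r')Dx; clear ⇒ L₀.
∫: right-multiply L₀ by Dx.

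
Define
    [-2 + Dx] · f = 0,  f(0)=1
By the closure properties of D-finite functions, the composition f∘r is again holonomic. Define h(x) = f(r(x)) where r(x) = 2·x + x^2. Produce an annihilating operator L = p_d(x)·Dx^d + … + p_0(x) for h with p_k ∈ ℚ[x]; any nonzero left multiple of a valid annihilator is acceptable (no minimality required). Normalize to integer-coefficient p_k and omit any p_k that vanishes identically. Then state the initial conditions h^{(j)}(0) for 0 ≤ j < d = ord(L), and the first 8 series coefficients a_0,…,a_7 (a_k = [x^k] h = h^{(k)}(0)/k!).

L = (-4 - 4·x) + Dx  (order 1).
h: a_k = 1, 4, 10, 56/3, 86/3, 568/15, 1996/45, 2960/63, …
ICs: h(0) = 1.

f: a_k = 1, 2, 2, 4/3, 2/3, 4/15, 4/45, 8/315, …
Change of var in L_f (x↦r) gives L₀.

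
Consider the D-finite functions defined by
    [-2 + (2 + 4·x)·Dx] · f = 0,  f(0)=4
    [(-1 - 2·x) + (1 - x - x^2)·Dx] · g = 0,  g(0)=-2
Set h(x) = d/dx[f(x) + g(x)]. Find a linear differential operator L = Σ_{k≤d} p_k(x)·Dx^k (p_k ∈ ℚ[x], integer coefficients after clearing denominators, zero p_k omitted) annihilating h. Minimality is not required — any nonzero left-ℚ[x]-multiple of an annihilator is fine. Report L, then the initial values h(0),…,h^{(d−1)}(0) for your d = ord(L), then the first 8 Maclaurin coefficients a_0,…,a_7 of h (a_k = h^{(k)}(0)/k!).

f: a_k = 4, 4, -2, 2, -5/2, 7/2, -21/4, 33/4, …
g: a_k = -2, -2, -4, -6, -10, -16, -26, -42, …
Sum ⇒ L₀ = lclm(L_f,L_g) in ℚ(x)⟨Dx⟩.
h₀' ⇒ L via d/dx closure of L₀.
L = (-6 - 18·x - 24·x^2 - 12·x^3 - 6·x^4) + (-3 - 24·x - 63·x^2 - 72·x^3 - 45·x^4 - 18·x^5)·Dx + (1 + 4·x + 3·x^2 - 6·x^3 - 13·x^4 - 12·x^5 - 4·x^6)·Dx^2  (order 2).
h: a_k = 2, -12, -12, -50, -125/2, -375/2, -945/4, -2605/4, …
ICs: h(0) = 2, h′(0) = -12.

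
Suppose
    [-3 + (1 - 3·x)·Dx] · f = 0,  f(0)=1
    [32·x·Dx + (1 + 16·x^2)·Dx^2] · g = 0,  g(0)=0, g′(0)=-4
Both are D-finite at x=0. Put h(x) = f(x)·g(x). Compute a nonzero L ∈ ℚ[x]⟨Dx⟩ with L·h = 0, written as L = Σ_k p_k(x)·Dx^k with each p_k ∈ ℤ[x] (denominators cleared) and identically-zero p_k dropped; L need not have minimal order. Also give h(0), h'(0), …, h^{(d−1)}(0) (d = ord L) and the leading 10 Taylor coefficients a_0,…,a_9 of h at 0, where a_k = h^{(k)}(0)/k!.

f: a_k = 1, 3, 9, 27, 81, 243, 729, 2187, 6561, 19683, …
g: a_k = 0, -4, 0, 64/3, 0, -1024/5, 0, 16384/7, 0, -262144/9, …
Product ⇒ symmetric product L₀, ord ≤ 2.
L = 96·x + (6 - 32·x + 192·x^2)·Dx + (-1 + 3·x - 16·x^2 + 48·x^3)·Dx^2  (order 2).
h: a_k = 0, -4, -12, -44/3, -44, -1684/5, -5052/5, -24172/35, -72516/35, -11132972/315, …
ICs: h(0) = 0, h′(0) = -4.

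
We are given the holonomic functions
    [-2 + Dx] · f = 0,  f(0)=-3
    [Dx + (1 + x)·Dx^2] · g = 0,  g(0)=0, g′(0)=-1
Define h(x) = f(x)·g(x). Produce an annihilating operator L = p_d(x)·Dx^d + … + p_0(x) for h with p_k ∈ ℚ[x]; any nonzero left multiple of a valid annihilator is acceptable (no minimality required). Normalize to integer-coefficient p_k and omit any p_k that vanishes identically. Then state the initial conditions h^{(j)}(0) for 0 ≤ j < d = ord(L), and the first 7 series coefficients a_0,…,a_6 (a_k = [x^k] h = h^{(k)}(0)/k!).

L = (2 + 4·x) + (-3 - 4·x)·Dx + (1 + x)·Dx^2  (order 2).
h: a_k = 0, 3, 9/2, 4, 9/4, 11/10, 1/3, …
ICs: h(0) = 0, h′(0) = 3.

f: a_k = -3, -6, -6, -4, -2, -4/5, -4/15, …
g: a_k = 0, -1, 1/2, -1/3, 1/4, -1/5, 1/6, …
Product ⇒ symmetric product L₀, ord ≤ 2.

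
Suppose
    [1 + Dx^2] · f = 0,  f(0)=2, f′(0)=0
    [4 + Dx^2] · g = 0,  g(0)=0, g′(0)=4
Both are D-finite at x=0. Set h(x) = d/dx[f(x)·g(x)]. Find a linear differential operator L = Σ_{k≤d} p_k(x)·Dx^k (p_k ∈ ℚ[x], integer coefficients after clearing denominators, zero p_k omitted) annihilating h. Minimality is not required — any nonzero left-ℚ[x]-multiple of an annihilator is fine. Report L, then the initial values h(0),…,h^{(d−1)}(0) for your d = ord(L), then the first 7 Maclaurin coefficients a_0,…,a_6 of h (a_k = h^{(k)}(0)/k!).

L = 9 + 10·Dx^2 + Dx^4  (order 4).
h: a_k = 8, 0, -28, 0, 61/3, 0, -547/90, …
ICs: h(0) = 8, h′(0) = 0, h′′(0) = -56, h′′′(0) = 0.

f: a_k = 2, 0, -1, 0, 1/12, 0, -1/360, …
g: a_k = 0, 4, 0, -8/3, 0, 8/15, 0, …
f·g: L₀ = L_f ⊗_s L_g, ord ≤ 2·2.
Derive L from L₀ (diff closure).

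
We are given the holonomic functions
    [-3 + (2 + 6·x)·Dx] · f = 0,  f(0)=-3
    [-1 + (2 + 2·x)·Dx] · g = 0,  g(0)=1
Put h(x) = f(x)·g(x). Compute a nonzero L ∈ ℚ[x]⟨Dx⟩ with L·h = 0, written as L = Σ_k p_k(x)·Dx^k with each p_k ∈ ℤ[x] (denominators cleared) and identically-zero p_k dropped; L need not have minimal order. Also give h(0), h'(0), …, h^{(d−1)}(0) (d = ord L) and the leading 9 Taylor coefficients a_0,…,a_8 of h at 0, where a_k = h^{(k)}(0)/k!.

L = (-2 - 3·x) + (1 + 4·x + 3·x^2)·Dx  (order 1).
h: a_k = -3, -6, 3/2, -3, 51/8, -57/4, 531/16, -639/8, 25263/128, …
ICs: h(0) = -3.

f: a_k = -3, -9/2, 27/8, -81/16, 1215/128, -5103/256, 45927/1024, -216513/2048, 8444007/32768, …
g: a_k = 1, 1/2, -1/8, 1/16, -5/128, 7/256, -21/1024, 33/2048, -429/32768, …
Product ⇒ symmetric product L₀, ord ≤ 1.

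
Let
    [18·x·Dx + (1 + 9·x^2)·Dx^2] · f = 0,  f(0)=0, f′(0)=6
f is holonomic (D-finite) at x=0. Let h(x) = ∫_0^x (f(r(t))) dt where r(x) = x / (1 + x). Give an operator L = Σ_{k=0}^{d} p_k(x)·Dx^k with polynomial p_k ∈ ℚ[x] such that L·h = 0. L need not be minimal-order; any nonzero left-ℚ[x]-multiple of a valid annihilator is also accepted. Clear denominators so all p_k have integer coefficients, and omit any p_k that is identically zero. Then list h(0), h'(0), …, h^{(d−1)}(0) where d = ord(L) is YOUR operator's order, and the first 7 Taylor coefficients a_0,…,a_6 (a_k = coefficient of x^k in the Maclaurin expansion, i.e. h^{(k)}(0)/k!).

L = (2 + 20·x)·Dx^2 + (1 + 2·x + 10·x^2)·Dx^3  (order 3).
h: a_k = 0, 0, 3, -2, -3, 48/5, -4/5, …
ICs: h(0) = 0, h′(0) = 0, h′′(0) = 6.

f: a_k = 0, 6, 0, -18, 0, 486/5, 0, …
Change of var in L_f (x↦r) gives L₀.
Integrate: L := L₀·Dx.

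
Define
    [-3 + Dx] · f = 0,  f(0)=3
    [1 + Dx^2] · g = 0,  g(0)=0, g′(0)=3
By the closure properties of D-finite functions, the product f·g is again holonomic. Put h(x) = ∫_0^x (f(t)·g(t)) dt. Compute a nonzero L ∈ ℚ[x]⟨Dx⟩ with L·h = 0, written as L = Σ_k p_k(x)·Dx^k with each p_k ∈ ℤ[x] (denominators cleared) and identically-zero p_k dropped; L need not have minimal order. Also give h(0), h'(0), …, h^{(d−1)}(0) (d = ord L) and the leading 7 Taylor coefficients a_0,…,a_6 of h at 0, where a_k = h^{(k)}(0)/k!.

L = 10·Dx - 6·Dx^2 + Dx^3  (order 3).
h: a_k = 0, 0, 9/2, 9, 39/4, 36/5, 79/20, …
ICs: h(0) = 0, h′(0) = 0, h′′(0) = 9.

f: a_k = 3, 9, 27/2, 27/2, 81/8, 243/40, 243/80, …
g: a_k = 0, 3, 0, -1/2, 0, 1/40, 0, …
L₀ := L_f ⊗_s L_g (sym. prod.), ord ≤ 2.
h=∫h₀ ⇒ L = L₀·Dx.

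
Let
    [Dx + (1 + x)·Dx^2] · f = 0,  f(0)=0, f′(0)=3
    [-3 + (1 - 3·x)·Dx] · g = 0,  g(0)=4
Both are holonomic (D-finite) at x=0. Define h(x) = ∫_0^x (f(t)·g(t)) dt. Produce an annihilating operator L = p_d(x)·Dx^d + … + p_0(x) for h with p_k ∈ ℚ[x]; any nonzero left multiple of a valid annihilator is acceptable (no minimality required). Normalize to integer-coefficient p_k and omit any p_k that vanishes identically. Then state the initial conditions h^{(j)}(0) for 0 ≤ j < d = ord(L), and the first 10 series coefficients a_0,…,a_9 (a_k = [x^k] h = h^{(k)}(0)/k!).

L = 3·Dx + (5 + 9·x)·Dx^2 + (-1 + 2·x + 3·x^2)·Dx^3  (order 3).
h: a_k = 0, 0, 6, 10, 47/2, 279/5, 1399/10, 12581/35, 264261/280, 528487/210, …
ICs: h(0) = 0, h′(0) = 0, h′′(0) = 12.

f: a_k = 0, 3, -3/2, 1, -3/4, 3/5, -1/2, 3/7, -3/8, 1/3, …
g: a_k = 4, 12, 36, 108, 324, 972, 2916, 8748, 26244, 78732, …
f·g: L₀ = L_f ⊗_s L_g, ord ≤ 2·1.
h=∫h₀ ⇒ L = L₀·Dx.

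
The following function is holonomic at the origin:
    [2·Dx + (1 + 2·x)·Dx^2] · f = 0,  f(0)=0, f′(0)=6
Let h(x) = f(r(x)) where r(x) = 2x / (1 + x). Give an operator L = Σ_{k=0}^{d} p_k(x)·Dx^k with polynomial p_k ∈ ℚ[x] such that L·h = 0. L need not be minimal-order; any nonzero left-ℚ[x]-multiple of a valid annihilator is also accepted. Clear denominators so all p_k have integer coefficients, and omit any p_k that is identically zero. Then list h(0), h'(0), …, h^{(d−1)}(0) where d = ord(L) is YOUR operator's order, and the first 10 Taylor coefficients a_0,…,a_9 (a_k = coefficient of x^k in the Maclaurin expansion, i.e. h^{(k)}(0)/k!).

f: a_k = 0, 6, -6, 8, -12, 96/5, -32, 384/7, -96, 512/3, …
h₀=f(r): pull back L_f along r ⇒ L₀.
L = (6 + 10·x)·Dx + (1 + 6·x + 5·x^2)·Dx^2  (order 2).
h: a_k = 0, 12, -36, 124, -468, 9372/5, -7812, 234372/7, -146484, 1953124/3, …
ICs: h(0) = 0, h′(0) = 12.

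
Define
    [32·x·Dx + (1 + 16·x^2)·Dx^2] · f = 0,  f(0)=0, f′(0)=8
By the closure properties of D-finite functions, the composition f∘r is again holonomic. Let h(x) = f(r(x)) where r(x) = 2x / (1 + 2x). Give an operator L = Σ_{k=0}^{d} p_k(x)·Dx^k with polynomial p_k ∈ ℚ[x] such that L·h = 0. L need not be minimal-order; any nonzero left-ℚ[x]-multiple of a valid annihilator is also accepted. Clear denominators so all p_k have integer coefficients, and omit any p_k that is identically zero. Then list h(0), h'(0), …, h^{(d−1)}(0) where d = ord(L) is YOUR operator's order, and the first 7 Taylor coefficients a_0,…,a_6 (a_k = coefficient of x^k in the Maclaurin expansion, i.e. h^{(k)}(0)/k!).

L = (4 + 136·x)·Dx + (1 + 4·x + 68·x^2)·Dx^2  (order 2).
h: a_k = 0, 16, -32, -832/3, 1920, 25856/5, -312832/3, …
ICs: h(0) = 0, h′(0) = 16.

f: a_k = 0, 8, 0, -128/3, 0, 2048/5, 0, …
L₀ from L_f via x↦r, Dx↦r'^{-1}Dx.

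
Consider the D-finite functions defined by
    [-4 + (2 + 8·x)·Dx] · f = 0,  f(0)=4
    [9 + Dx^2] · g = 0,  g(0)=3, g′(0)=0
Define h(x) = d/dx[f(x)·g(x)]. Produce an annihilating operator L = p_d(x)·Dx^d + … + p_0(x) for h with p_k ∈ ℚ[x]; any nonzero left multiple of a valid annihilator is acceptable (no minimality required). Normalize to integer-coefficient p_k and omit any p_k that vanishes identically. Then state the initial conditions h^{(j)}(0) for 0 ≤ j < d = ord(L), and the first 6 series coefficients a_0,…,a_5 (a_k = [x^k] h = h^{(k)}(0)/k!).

f: a_k = 4, 8, -8, 16, -40, 112, …
g: a_k = 3, 0, -27/2, 0, 81/8, 0, …
Product ⇒ symmetric product L₀, ord ≤ 2.
h₀' ⇒ L via d/dx closure of L₀.
L = (131 + 1392·x + 4512·x^2 + 6912·x^3 + 6912·x^4) + (4 - 80·x - 576·x^2 - 768·x^3)·Dx + (7 + 80·x + 352·x^2 + 768·x^3 + 768·x^4)·Dx^2  (order 2).
h: a_k = 24, -156, -180, 114, 1005, -33669/10, …
ICs: h(0) = 24, h′(0) = -156.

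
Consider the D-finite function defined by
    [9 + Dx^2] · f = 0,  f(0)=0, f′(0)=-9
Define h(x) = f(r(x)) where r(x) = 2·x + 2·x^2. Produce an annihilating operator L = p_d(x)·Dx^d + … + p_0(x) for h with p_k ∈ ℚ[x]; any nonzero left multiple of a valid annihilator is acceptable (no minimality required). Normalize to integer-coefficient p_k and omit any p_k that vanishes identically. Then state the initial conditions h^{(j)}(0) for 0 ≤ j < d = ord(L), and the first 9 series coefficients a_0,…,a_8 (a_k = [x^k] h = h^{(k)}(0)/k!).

L = (36 + 216·x + 432·x^2 + 288·x^3) - 2·Dx + (1 + 2·x)·Dx^2  (order 2).
h: a_k = 0, -18, -18, 108, 324, 648/5, -864, -62208/35, -3888/5, …
ICs: h(0) = 0, h′(0) = -18.

f: a_k = 0, -9, 0, 27/2, 0, -243/40, 0, 729/560, 0, …
Substitute x→r, Dx→(1/r')Dx; clear ⇒ L₀.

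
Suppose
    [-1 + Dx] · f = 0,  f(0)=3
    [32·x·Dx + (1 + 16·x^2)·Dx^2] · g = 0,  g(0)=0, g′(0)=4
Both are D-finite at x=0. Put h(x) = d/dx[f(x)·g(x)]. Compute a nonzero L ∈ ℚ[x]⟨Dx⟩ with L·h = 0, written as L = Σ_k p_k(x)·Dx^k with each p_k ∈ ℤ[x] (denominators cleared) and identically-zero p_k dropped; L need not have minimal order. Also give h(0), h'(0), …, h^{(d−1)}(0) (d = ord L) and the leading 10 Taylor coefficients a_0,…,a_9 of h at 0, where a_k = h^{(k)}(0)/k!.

f: a_k = 3, 3, 3/2, 1/2, 1/8, 1/40, 1/240, 1/1680, 1/13440, 1/120960, …
g: a_k = 0, 4, 0, -64/3, 0, 1024/5, 0, -16384/7, 0, 262144/9, …
L₀ := L_f ⊗_s L_g (sym. prod.), ord ≤ 2.
Differentiate: ansatz ord ≤ ord L₀ ⇒ L.
L = (-31 - 64·x + 1568·x^2 - 1024·x^3 + 256·x^4) + (30 + 96·x - 1600·x^2 + 1536·x^3 - 512·x^4)·Dx + (1 - 32·x + 32·x^2 - 512·x^3 + 256·x^4)·Dx^2  (order 2).
h: a_k = 12, 24, -174, -248, 5829/2, 3623, -940403/20, -1162534/21, 169134311/224, 1862268947/2160, …
ICs: h(0) = 12, h′(0) = 24.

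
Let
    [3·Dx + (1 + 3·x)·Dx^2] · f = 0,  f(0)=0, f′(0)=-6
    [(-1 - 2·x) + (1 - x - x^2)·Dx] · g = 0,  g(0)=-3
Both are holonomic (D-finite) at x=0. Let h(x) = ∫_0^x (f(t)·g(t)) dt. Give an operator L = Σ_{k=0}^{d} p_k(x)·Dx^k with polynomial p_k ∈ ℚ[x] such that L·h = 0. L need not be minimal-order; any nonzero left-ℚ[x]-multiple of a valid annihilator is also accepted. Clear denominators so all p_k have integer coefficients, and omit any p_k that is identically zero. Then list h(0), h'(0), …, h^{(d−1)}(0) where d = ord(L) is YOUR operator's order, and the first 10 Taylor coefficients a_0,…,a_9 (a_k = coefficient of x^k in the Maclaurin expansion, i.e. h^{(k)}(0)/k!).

f: a_k = 0, -6, 9, -18, 81/2, -486/5, 243, -4374/7, 6561/4, -4374, …
g: a_k = -3, -3, -6, -9, -15, -24, -39, -63, -102, -165, …
Sym-product of L_f,L_g gives L₀ (≤ ord 2).
∫: right-multiply L₀ by Dx.
L = (5 + 12·x)·Dx + (-1 + 13·x + 15·x^2)·Dx^2 + (-1 - 2·x + 4·x^2 + 3·x^3)·Dx^3  (order 3).
h: a_k = 0, 0, 9, -3, 63/4, -27/2, 957/20, -2547/35, 115659/560, -58767/140, …
ICs: h(0) = 0, h′(0) = 0, h′′(0) = 18.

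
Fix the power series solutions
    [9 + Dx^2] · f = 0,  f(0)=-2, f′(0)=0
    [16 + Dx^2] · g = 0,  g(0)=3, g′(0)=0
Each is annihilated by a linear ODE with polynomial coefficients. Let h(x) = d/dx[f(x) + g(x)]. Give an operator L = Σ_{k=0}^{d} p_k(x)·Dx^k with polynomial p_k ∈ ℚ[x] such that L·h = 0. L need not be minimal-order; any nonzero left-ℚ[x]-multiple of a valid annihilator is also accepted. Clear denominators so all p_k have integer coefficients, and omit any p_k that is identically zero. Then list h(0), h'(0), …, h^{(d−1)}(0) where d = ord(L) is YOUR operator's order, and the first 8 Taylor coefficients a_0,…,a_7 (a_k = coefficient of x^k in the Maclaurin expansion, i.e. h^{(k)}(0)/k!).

f: a_k = -2, 0, 9, 0, -27/4, 0, 81/40, 0, …
g: a_k = 3, 0, -24, 0, 32, 0, -256/15, 0, …
f+g: L₀ = lclm(L_f,L_g), ord ≤ 2+2.
h₀' ⇒ L via d/dx closure of L₀.
L = 144 + 25·Dx^2 + Dx^4  (order 4).
h: a_k = 0, -30, 0, 101, 0, -361/4, 0, 30581/840, …
ICs: h(0) = 0, h′(0) = -30, h′′(0) = 0, h′′′(0) = 606.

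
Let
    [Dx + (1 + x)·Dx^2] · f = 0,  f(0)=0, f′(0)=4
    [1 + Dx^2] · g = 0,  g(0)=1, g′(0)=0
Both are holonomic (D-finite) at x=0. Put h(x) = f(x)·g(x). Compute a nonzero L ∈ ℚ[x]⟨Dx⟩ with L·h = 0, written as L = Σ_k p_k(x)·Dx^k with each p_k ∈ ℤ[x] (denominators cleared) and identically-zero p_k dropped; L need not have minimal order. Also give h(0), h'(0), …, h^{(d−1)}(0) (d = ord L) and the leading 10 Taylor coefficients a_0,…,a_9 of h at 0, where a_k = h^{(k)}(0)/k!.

f: a_k = 0, 4, -2, 4/3, -1, 4/5, -2/3, 4/7, -1/2, 4/9, …
g: a_k = 1, 0, -1/2, 0, 1/24, 0, -1/720, 0, 1/40320, 0, …
f·g: L₀ = L_f ⊗_s L_g, ord ≤ 2·2.
L = (-3 + 6·x + 19·x^2 + 16·x^3 + 4·x^4) + (4 + 20·x + 24·x^2 + 8·x^3)·Dx + (20·x + 42·x^2 + 32·x^3 + 8·x^4)·Dx^2 + (4 + 20·x + 24·x^2 + 8·x^3)·Dx^3 + (3 + 14·x + 23·x^2 + 16·x^3 + 4·x^4)·Dx^4  (order 4).
h: a_k = 0, 4, -2, -2/3, 0, 3/10, -1/4, 31/140, -37/180, 1151/6048, …
ICs: h(0) = 0, h′(0) = 4, h′′(0) = -4, h′′′(0) = -4.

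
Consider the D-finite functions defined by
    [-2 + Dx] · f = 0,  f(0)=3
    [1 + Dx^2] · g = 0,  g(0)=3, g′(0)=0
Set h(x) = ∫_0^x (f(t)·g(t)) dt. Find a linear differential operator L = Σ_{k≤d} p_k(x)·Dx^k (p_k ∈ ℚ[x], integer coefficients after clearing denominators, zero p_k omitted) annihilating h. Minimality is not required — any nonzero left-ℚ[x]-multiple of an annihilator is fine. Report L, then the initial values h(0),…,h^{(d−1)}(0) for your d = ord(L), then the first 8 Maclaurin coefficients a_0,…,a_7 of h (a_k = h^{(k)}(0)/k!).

L = 5·Dx - 4·Dx^2 + Dx^3  (order 3).
h: a_k = 0, 9, 9, 9/2, 3/4, -21/40, -19/40, -117/560, …
ICs: h(0) = 0, h′(0) = 9, h′′(0) = 18.

f: a_k = 3, 6, 6, 4, 2, 4/5, 4/15, 8/105, …
g: a_k = 3, 0, -3/2, 0, 1/8, 0, -1/240, 0, …
L₀ := L_f ⊗_s L_g (sym. prod.), ord ≤ 2.
∫: right-multiply L₀ by Dx.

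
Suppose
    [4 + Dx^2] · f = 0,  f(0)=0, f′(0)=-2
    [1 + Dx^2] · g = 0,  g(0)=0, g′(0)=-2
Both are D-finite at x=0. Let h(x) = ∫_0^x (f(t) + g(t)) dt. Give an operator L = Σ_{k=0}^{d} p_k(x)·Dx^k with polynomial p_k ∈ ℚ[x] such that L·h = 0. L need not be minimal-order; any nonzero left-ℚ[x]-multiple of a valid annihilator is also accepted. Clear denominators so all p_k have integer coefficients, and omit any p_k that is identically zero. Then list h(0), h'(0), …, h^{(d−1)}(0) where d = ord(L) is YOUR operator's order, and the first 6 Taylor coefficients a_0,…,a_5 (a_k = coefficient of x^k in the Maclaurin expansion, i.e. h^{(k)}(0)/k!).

L = 4·Dx + 5·Dx^3 + Dx^5  (order 5).
h: a_k = 0, 0, -2, 0, 5/12, 0, …
ICs: h(0) = 0, h′(0) = 0, h′′(0) = -4, h′′′(0) = 0, h′′′′(0) = 10.

f: a_k = 0, -2, 0, 4/3, 0, -4/15, …
g: a_k = 0, -2, 0, 1/3, 0, -1/60, …
Sum ⇒ L₀ = lclm(L_f,L_g) in ℚ(x)⟨Dx⟩.
∫: right-multiply L₀ by Dx.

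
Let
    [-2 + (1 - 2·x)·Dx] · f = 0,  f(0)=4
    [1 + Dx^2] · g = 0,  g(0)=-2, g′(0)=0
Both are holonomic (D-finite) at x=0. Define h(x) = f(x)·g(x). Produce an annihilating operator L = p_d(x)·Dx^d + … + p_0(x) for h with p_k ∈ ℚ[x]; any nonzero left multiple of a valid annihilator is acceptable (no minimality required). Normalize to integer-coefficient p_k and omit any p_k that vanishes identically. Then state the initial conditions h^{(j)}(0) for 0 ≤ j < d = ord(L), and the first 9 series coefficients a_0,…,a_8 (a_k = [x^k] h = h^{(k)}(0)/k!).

L = (-1 + 2·x) + 4·Dx + (-1 + 2·x)·Dx^2  (order 2).
h: a_k = -8, -16, -28, -56, -337/3, -674/3, -40439/90, -40439/45, -9058337/5040, …
ICs: h(0) = -8, h′(0) = -16.

f: a_k = 4, 8, 16, 32, 64, 128, 256, 512, 1024, …
g: a_k = -2, 0, 1, 0, -1/12, 0, 1/360, 0, -1/20160, …
L₀ := L_f ⊗_s L_g (sym. prod.), ord ≤ 2.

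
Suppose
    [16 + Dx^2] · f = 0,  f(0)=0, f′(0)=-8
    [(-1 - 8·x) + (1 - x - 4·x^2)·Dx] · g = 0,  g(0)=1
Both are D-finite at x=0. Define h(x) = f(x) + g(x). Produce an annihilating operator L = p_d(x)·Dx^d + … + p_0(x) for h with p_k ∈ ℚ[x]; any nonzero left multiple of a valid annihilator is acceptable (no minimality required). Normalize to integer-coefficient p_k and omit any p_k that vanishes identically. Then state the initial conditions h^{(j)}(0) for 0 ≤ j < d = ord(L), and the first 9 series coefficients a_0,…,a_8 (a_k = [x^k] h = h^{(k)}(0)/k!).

f: a_k = 0, -8, 0, 64/3, 0, -256/15, 0, 2048/315, 0, …
g: a_k = 1, 1, 5, 9, 29, 65, 181, 441, 1165, …
Sum ⇒ L₀ = lclm(L_f,L_g) in ℚ(x)⟨Dx⟩.
L = (-560 - 4608·x - 1664·x^2 - 6144·x^3 - 10240·x^4 - 16384·x^5) + (208 - 272·x - 896·x^2 + 1408·x^3 + 1536·x^4 - 6144·x^5 - 8192·x^6)·Dx + (-35 - 288·x - 104·x^2 - 384·x^3 - 640·x^4 - 1024·x^5)·Dx^2 + (13 - 17·x - 56·x^2 + 88·x^3 + 96·x^4 - 384·x^5 - 512·x^6)·Dx^3  (order 3).
h: a_k = 1, -7, 5, 91/3, 29, 719/15, 181, 140963/315, 1165, …
ICs: h(0) = 1, h′(0) = -7, h′′(0) = 10.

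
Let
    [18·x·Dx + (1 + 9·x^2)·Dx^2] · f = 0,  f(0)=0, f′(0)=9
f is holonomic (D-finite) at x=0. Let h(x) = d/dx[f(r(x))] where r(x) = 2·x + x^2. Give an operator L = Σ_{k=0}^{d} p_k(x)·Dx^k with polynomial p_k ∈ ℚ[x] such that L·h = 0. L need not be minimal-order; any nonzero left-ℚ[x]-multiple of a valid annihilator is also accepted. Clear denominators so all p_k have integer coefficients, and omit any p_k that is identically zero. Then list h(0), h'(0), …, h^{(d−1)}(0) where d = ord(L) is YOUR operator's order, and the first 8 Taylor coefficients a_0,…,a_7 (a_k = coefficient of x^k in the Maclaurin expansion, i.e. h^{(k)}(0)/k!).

L = (-1 + 72·x + 144·x^2 + 108·x^3 + 27·x^4) + (1 + x + 36·x^2 + 72·x^3 + 45·x^4 + 9·x^5)·Dx  (order 1).
h: a_k = 18, 18, -648, -1296, 22518, 69822, -758160, -3312576, …
ICs: h(0) = 18.

f: a_k = 0, 9, 0, -27, 0, 729/5, 0, -6561/7, …
f∘r: x↦r, Dx↦Dx/r' in L_f ⇒ L₀.
h=h₀': d/dx-closure on L₀ ⇒ L.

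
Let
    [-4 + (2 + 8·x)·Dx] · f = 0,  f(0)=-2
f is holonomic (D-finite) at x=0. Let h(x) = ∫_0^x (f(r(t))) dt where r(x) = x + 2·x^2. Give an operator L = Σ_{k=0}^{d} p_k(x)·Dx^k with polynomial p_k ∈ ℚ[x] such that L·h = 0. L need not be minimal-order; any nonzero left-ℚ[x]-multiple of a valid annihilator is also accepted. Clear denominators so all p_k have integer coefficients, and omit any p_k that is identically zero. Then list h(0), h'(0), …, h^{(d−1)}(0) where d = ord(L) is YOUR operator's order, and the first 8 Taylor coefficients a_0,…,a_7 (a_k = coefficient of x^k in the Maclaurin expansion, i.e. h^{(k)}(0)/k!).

f: a_k = -2, -4, 4, -8, 20, -56, 168, -528, …
L₀ from L_f via x↦r, Dx↦r'^{-1}Dx.
Integrate: L := L₀·Dx.
L = (-2 - 8·x)·Dx + (1 + 4·x + 8·x^2)·Dx^2  (order 2).
h: a_k = 0, -2, -2, -4/3, 2, -12/5, 4/3, 24/7, …
ICs: h(0) = 0, h′(0) = -2.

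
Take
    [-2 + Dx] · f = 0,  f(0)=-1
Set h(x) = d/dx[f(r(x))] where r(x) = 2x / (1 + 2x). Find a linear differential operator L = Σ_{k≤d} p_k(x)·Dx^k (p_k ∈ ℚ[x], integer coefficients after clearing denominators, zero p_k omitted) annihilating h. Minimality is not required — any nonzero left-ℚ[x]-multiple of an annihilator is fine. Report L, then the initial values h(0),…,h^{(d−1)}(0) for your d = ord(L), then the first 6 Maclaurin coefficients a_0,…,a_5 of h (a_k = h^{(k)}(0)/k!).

L = -8·x + (-1 - 4·x - 4·x^2)·Dx  (order 1).
h: a_k = -4, 0, 16, -128/3, 64, -512/15, …
ICs: h(0) = -4.

f: a_k = -1, -2, -2, -4/3, -2/3, -4/15, …
Change of var in L_f (x↦r) gives L₀.
h=h₀': d/dx-closure on L₀ ⇒ L.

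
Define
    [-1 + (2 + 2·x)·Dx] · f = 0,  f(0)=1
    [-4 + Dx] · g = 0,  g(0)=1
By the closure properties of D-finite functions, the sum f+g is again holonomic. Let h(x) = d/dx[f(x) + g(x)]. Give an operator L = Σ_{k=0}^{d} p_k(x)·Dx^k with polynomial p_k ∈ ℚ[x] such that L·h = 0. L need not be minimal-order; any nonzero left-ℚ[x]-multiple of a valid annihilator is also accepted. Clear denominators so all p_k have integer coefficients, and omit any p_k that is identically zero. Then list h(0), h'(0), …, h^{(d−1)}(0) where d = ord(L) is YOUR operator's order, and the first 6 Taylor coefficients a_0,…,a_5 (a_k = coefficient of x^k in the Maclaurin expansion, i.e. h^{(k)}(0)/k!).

f: a_k = 1, 1/2, -1/8, 1/16, -5/128, 7/256, …
g: a_k = 1, 4, 8, 32/3, 32/3, 128/15, …
Weyl lclm of L_f,L_g ⇒ L₀ (ord ≤ 2).
h₀' ⇒ L via d/dx closure of L₀.
L = (-44 - 32·x) + (-61 - 128·x - 64·x^2)·Dx + (18 + 34·x + 16·x^2)·Dx^2  (order 2).
h: a_k = 9/2, 63/4, 515/16, 4081/96, 32873/768, 261199/7680, …
ICs: h(0) = 9/2, h′(0) = 63/4.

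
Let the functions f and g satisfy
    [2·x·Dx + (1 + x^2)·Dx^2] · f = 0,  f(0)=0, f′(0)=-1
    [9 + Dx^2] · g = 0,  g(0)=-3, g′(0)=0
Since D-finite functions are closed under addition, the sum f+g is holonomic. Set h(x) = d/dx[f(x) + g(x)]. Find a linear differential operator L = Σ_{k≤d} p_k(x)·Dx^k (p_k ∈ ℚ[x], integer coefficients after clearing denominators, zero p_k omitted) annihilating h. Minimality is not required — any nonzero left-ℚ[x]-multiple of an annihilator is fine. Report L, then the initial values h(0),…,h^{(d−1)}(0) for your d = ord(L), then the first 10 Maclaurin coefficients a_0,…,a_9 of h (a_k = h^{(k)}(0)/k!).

L = (-54·x + 540·x^3 + 162·x^5) + (63 + 279·x^2 + 297·x^4 + 81·x^6)·Dx + (-6·x + 60·x^3 + 18·x^5)·Dx^2 + (7 + 31·x^2 + 33·x^4 + 9·x^6)·Dx^3  (order 3).
h: a_k = -1, 27, 1, -81/2, -1, 729/40, 1, -2187/560, -1, 2187/4480, …
ICs: h(0) = -1, h′(0) = 27, h′′(0) = 2.

f: a_k = 0, -1, 0, 1/3, 0, -1/5, 0, 1/7, 0, -1/9, …
g: a_k = -3, 0, 27/2, 0, -81/8, 0, 243/80, 0, -2187/4480, 0, …
h₀=f+g: left-lcm gives L₀, ord ≤ 4.
Differentiate: ansatz ord ≤ ord L₀ ⇒ L.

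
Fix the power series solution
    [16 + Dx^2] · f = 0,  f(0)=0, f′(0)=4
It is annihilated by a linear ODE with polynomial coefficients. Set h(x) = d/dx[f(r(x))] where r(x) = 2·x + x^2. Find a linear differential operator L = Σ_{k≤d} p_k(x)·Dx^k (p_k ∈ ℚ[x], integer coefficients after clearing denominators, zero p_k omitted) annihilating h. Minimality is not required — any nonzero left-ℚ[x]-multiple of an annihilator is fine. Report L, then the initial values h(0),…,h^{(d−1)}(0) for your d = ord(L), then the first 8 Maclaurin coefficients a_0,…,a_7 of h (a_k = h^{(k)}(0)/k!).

f: a_k = 0, 4, 0, -32/3, 0, 128/15, 0, -1024/315, …
Substitute x→r, Dx→(1/r')Dx; clear ⇒ L₀.
Differentiate: ansatz ord ≤ ord L₀ ⇒ L.
L = (67 + 256·x + 384·x^2 + 256·x^3 + 64·x^4) + (-3 - 3·x)·Dx + (1 + 2·x + x^2)·Dx^2  (order 2).
h: a_k = 8, 8, -256, -512, 3136/3, 4032, 83968/45, -401408/45, …
ICs: h(0) = 8, h′(0) = 8.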